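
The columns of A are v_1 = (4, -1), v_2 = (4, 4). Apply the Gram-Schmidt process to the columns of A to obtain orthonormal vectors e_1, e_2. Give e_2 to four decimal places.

v_1 = (4, -1); ‖v_1‖ = 4.1231, so e_1 = (0.9701, -0.2425).
e_1·v_2 = 0.9701·4 + (-0.2425)·4 = 2.9104.
u_2 = v_2 − 2.9104·e_1 = (1.1765, 4.7059).
‖u_2‖ = 4.8507, so e_2 = (0.2425, 0.9701).

e_2 = (0.2425, 0.9701)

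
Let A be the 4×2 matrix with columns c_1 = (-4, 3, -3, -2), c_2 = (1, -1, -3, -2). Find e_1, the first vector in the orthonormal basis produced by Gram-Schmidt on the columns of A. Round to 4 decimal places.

e_1 = (-0.6489, 0.4867, -0.4867, -0.3244)

c_1 = (-4, 3, -3, -2); ‖c_1‖ = 6.1644, so e_1 = (-0.6489, 0.4867, -0.4867, -0.3244).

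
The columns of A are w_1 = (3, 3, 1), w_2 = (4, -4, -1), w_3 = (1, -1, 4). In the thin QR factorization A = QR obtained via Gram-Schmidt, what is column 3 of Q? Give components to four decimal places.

w_1 = (3, 3, 1); ‖w_1‖ = 4.3589, so q_1 = (0.6882, 0.6882, 0.2294).
q_1·w_2 = 0.6882·4 + 0.6882·(-4) + 0.2294·(-1) = -0.2294.
u_2 = w_2 + 0.2294·q_1 = (4.1579, -3.8421, -0.9474).
‖u_2‖ = 5.7400, so q_2 = (0.7244, -0.6694, -0.1650).
q_1·w_3 = 0.6882·1 + 0.6882·(-1) + 0.2294·4 = 0.9177; q_2·w_3 = 0.7244·1 + (-0.6694)·(-1) + (-0.1650)·4 = 0.7335.
u_3 = w_3 − 0.9177·q_1 − 0.7335·q_2 = (-0.1629, -1.1406, 3.9105).
‖u_3‖ = 4.0767, so q_3 = (-0.0400, -0.2798, 0.9592).

q_3 = (-0.0400, -0.2798, 0.9592)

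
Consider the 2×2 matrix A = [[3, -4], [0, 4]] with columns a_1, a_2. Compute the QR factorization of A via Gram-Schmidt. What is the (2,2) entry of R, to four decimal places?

r_{22} = 4.0000

q_1 = a_1/‖a_1‖ = (3, 0)/3.0000 = (1.0000, 0.0000).
r_{12} = q_1·a_2 = -4.0000.
u_2 = a_2 + 4.0000·q_1 = (0.0000, 4.0000).
r_{22} = ‖u_2‖ = 4.0000.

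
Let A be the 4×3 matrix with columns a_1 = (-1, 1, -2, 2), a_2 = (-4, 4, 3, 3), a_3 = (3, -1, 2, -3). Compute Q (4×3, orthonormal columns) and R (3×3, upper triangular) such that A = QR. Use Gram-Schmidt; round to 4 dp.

Q = [[-0.3162, -0.4846, 0.7257], [0.3162, 0.4846, 0.6869], [-0.6325, 0.6966, 0.0162], [0.6325, 0.2120, 0.0356]], R = [[3.1623, 2.5298, -4.4272], [0.0000, 6.6030, -1.1813], [0.0000, 0.0000, 1.4158]]

a_1 = (-1, 1, -2, 2); ‖a_1‖ = 3.1623, so e_1 = (-0.3162, 0.3162, -0.6325, 0.6325).
e_1·a_2 = (-0.3162)·(-4) + 0.3162·4 + (-0.6325)·3 + 0.6325·3 = 2.5298.
u_2 = a_2 − 2.5298·e_1 = (-3.2000, 3.2000, 4.6000, 1.4000).
‖u_2‖ = 6.6030, so e_2 = (-0.4846, 0.4846, 0.6966, 0.2120).
e_1·a_3 = (-0.3162)·3 + 0.3162·(-1) + (-0.6325)·2 + 0.6325·(-3) = -4.4272; e_2·a_3 = (-0.4846)·3 + 0.4846·(-1) + 0.6966·2 + 0.2120·(-3) = -1.1813.
u_3 = a_3 + 4.4272·e_1 + 1.1813·e_2 = (1.0275, 0.9725, 0.0229, 0.0505).
‖u_3‖ = 1.4158, so e_3 = (0.7257, 0.6869, 0.0162, 0.0356).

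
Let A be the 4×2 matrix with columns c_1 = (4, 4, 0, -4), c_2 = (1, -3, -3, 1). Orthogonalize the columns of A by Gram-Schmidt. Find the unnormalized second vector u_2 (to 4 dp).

c_1 = (4, 4, 0, -4); ‖c_1‖ = 6.9282, so e_1 = (0.5774, 0.5774, 0.0000, -0.5774).
e_1·c_2 = 0.5774·1 + 0.5774·(-3) + 0.0000·(-3) + (-0.5774)·1 = -1.7321.
u_2 = c_2 + 1.7321·e_1 = (2.0000, -2.0000, -3.0000, 0.0000).

u_2 = (2.0000, -2.0000, -3.0000, 0.0000)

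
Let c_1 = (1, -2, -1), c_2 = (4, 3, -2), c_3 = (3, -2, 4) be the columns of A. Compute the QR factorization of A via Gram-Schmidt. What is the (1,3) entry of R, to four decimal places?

r_{13} = 1.2247

c_1 = (1, -2, -1); ‖c_1‖ = 2.4495, so q_1 = (0.4082, -0.8165, -0.4082).
r_{13} = q_1·c_3 = 1.2247.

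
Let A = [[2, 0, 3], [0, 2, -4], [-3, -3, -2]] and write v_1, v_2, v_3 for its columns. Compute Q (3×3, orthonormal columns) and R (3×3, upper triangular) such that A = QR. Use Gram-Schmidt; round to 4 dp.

q_1 = v_1/‖v_1‖ = (2, 0, -3)/3.6056 = (0.5547, 0.0000, -0.8321).
r_{12} = q_1·v_2 = 2.4962.
u_2 = v_2 − 2.4962·q_1 = (-1.3846, 2.0000, -0.9231).
‖u_2‖ = 2.6018, so q_2 = (-0.5322, 0.7687, -0.3548).
r_{13} = q_1·v_3 = 3.3282; r_{23} = q_2·v_3 = -3.9618.
u_3 = v_3 − 3.3282·q_1 + 3.9618·q_2 = (-0.9545, -0.9545, -0.6364).
‖u_3‖ = 1.4924, so q_3 = (-0.6396, -0.6396, -0.4264).

Q = [[0.5547, -0.5322, -0.6396], [0.0000, 0.7687, -0.6396], [-0.8321, -0.3548, -0.4264]], R = [[3.6056, 2.4962, 3.3282], [0.0000, 2.6018, -3.9618], [0.0000, 0.0000, 1.4924]]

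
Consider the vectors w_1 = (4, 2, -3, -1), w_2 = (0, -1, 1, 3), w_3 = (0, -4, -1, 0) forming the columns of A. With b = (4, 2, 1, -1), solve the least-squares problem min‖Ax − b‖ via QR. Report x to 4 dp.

w_1 = (4, 2, -3, -1); ‖w_1‖ = 5.4772, so q_1 = (0.7303, 0.3651, -0.5477, -0.1826).
q_1·w_2 = 0.7303·0 + 0.3651·(-1) + (-0.5477)·1 + (-0.1826)·3 = -1.4606.
u_2 = w_2 + 1.4606·q_1 = (1.0667, -0.4667, 0.2000, 2.7333).
‖u_2‖ = 2.9777, so q_2 = (0.3582, -0.1567, 0.0672, 0.9179).
q_1·w_3 = 0.7303·0 + 0.3651·(-4) + (-0.5477)·(-1) + (-0.1826)·0 = -0.9129; q_2·w_3 = 0.3582·0 + (-0.1567)·(-4) + 0.0672·(-1) + 0.9179·0 = 0.5597.
u_3 = w_3 + 0.9129·q_1 − 0.5597·q_2 = (0.4662, -3.5789, -1.5376, -0.6805).
‖u_3‖ = 3.9816, so q_3 = (0.1171, -0.8989, -0.3862, -0.1709).
Qᵀb = (3.2863, 0.2687, -1.5447).
Back-substitute: x_3 = -1.5447/3.9816 = -0.3880.
x_2 = (0.2687 − 0.5597·(-0.3880))/2.9777 = 0.1631.
x_1 = (3.2863 + 1.4606·0.1631 + 0.9129·(-0.3880))/5.4772 = 0.5788.

x = (0.5788, 0.1631, -0.3880)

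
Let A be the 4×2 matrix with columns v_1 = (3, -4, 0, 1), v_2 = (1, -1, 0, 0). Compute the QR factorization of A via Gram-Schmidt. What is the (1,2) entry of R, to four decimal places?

v_1 = (3, -4, 0, 1); ‖v_1‖ = 5.0990, so e_1 = (0.5883, -0.7845, 0.0000, 0.1961).
r_{12} = e_1·v_2 = 1.3728.

r_{12} = 1.3728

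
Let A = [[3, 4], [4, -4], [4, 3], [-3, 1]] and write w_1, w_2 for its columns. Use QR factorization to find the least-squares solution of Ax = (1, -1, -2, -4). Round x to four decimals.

x = (0.0655, -0.0554)

q_1 = w_1/‖w_1‖ = (3, 4, 4, -3)/7.0711 = (0.4243, 0.5657, 0.5657, -0.4243).
r_{12} = q_1·w_2 = 0.7071.
u_2 = w_2 − 0.7071·q_1 = (3.7000, -4.4000, 2.6000, 1.3000).
‖u_2‖ = 6.4420, so q_2 = (0.5744, -0.6830, 0.4036, 0.2018).
Qᵀb = (0.4243, -0.3570).
Back-substitute: x_2 = -0.3570/6.4420 = -0.0554.
x_1 = (0.4243 − 0.7071·(-0.0554))/7.0711 = 0.0655.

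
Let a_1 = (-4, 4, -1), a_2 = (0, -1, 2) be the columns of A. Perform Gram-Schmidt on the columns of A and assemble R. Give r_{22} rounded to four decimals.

r_{22} = 1.9771

e_1 = a_1/‖a_1‖ = (-4, 4, -1)/5.7446 = (-0.6963, 0.6963, -0.1741).
r_{12} = e_1·a_2 = -1.0445.
u_2 = a_2 + 1.0445·e_1 = (-0.7273, -0.2727, 1.8182).
r_{22} = ‖u_2‖ = 1.9771.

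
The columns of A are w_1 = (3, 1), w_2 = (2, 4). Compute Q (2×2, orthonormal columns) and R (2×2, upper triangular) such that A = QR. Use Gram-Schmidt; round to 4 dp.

Q = [[0.9487, -0.3162], [0.3162, 0.9487]], R = [[3.1623, 3.1623], [0.0000, 3.1623]]

w_1 = (3, 1); ‖w_1‖ = 3.1623, so q_1 = (0.9487, 0.3162).
q_1·w_2 = 0.9487·2 + 0.3162·4 = 3.1623.
u_2 = w_2 − 3.1623·q_1 = (-1.0000, 3.0000).
‖u_2‖ = 3.1623, so q_2 = (-0.3162, 0.9487).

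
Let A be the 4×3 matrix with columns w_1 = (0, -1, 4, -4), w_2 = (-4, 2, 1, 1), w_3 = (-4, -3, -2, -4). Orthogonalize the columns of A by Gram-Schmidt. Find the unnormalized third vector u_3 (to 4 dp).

w_1 = (0, -1, 4, -4); ‖w_1‖ = 5.7446, so q_1 = (0.0000, -0.1741, 0.6963, -0.6963).
q_1·w_2 = 0.0000·(-4) + (-0.1741)·2 + 0.6963·1 + (-0.6963)·1 = -0.3482.
u_2 = w_2 + 0.3482·q_1 = (-4.0000, 1.9394, 1.2424, 0.7576).
‖u_2‖ = 4.6775, so q_2 = (-0.8552, 0.4146, 0.2656, 0.1620).
q_1·w_3 = 0.0000·(-4) + (-0.1741)·(-3) + 0.6963·(-2) + (-0.6963)·(-4) = 1.9149; q_2·w_3 = (-0.8552)·(-4) + 0.4146·(-3) + 0.2656·(-2) + 0.1620·(-4) = 0.9977.
u_3 = w_3 − 1.9149·q_1 − 0.9977·q_2 = (-3.1468, -3.0803, -3.5983, -2.8283).

u_3 = (-3.1468, -3.0803, -3.5983, -2.8283)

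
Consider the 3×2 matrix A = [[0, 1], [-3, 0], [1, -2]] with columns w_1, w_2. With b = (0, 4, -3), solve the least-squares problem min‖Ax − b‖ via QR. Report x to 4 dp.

x = (-1.3696, 0.6522)

q_1 = w_1/‖w_1‖ = (0, -3, 1)/3.1623 = (0.0000, -0.9487, 0.3162).
r_{12} = q_1·w_2 = -0.6325.
u_2 = w_2 + 0.6325·q_1 = (1.0000, -0.6000, -1.8000).
‖u_2‖ = 2.1448, so q_2 = (0.4663, -0.2798, -0.8393).
Qᵀb = (-4.7434, 1.3988).
Back-substitute: x_2 = 1.3988/2.1448 = 0.6522.
x_1 = (-4.7434 + 0.6325·0.6522)/3.1623 = -1.3696.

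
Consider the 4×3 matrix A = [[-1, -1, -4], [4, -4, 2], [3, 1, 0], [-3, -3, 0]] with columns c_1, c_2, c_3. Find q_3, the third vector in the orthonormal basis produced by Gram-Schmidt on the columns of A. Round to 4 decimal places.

q_3 = (-0.9578, 0.0563, -0.2254, 0.1690)

c_1 = (-1, 4, 3, -3); ‖c_1‖ = 5.9161, so q_1 = (-0.1690, 0.6761, 0.5071, -0.5071).
q_1·c_2 = (-0.1690)·(-1) + 0.6761·(-4) + 0.5071·1 + (-0.5071)·(-3) = -0.5071.
u_2 = c_2 + 0.5071·q_1 = (-1.0857, -3.6571, 1.2571, -3.2571).
‖u_2‖ = 5.1713, so q_2 = (-0.2099, -0.7072, 0.2431, -0.6298).
q_1·c_3 = (-0.1690)·(-4) + 0.6761·2 + 0.5071·0 + (-0.5071)·0 = 2.0284; q_2·c_3 = (-0.2099)·(-4) + (-0.7072)·2 + 0.2431·0 + (-0.6298)·0 = -0.5746.
u_3 = c_3 − 2.0284·q_1 + 0.5746·q_2 = (-3.7778, 0.2222, -0.8889, 0.6667).
‖u_3‖ = 3.9441, so q_3 = (-0.9578, 0.0563, -0.2254, 0.1690).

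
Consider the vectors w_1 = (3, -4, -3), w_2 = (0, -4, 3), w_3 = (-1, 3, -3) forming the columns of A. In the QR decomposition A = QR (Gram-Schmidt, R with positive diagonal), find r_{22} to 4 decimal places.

q_1 = w_1/‖w_1‖ = (3, -4, -3)/5.8310 = (0.5145, -0.6860, -0.5145).
r_{12} = q_1·w_2 = 1.2005.
u_2 = w_2 − 1.2005·q_1 = (-0.6176, -3.1765, 3.6176).
r_{22} = ‖u_2‖ = 4.8537.

r_{22} = 4.8537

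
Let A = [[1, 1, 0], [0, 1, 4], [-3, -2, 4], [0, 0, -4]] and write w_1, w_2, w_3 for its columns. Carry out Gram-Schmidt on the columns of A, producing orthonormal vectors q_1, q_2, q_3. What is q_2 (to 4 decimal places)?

w_1 = (1, 0, -3, 0); ‖w_1‖ = 3.1623, so q_1 = (0.3162, 0.0000, -0.9487, 0.0000).
q_1·w_2 = 0.3162·1 + 0.0000·1 + (-0.9487)·(-2) + 0.0000·0 = 2.2136.
u_2 = w_2 − 2.2136·q_1 = (0.3000, 1.0000, 0.1000, 0.0000).
‖u_2‖ = 1.0488, so q_2 = (0.2860, 0.9535, 0.0953, 0.0000).

q_2 = (0.2860, 0.9535, 0.0953, 0.0000)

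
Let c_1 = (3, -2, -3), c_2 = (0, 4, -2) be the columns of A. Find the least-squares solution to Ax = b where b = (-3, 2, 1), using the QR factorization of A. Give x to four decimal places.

x = (-0.7064, 0.2294)

q_1 = c_1/‖c_1‖ = (3, -2, -3)/4.6904 = (0.6396, -0.4264, -0.6396).
r_{12} = q_1·c_2 = -0.4264.
u_2 = c_2 + 0.4264·q_1 = (0.2727, 3.8182, -2.2727).
‖u_2‖ = 4.4518, so q_2 = (0.0613, 0.8577, -0.5105).
Qᵀb = (-3.4112, 1.0210).
Back-substitute: x_2 = 1.0210/4.4518 = 0.2294.
x_1 = (-3.4112 + 0.4264·0.2294)/4.6904 = -0.7064.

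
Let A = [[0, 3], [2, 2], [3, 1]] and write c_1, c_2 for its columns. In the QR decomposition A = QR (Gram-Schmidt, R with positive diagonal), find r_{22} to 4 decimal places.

r_{22} = 3.1986

c_1 = (0, 2, 3); ‖c_1‖ = 3.6056, so q_1 = (0.0000, 0.5547, 0.8321).
q_1·c_2 = 0.0000·3 + 0.5547·2 + 0.8321·1 = 1.9415.
u_2 = c_2 − 1.9415·q_1 = (3.0000, 0.9231, -0.6154).
r_{22} = ‖u_2‖ = 3.1986.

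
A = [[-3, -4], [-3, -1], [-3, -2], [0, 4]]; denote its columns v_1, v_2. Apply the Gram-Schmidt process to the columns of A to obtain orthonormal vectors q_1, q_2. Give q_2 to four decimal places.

v_1 = (-3, -3, -3, 0); ‖v_1‖ = 5.1962, so q_1 = (-0.5774, -0.5774, -0.5774, 0.0000).
q_1·v_2 = (-0.5774)·(-4) + (-0.5774)·(-1) + (-0.5774)·(-2) + 0.0000·4 = 4.0415.
u_2 = v_2 − 4.0415·q_1 = (-1.6667, 1.3333, 0.3333, 4.0000).
‖u_2‖ = 4.5461, so q_2 = (-0.3666, 0.2933, 0.0733, 0.8799).

q_2 = (-0.3666, 0.2933, 0.0733, 0.8799)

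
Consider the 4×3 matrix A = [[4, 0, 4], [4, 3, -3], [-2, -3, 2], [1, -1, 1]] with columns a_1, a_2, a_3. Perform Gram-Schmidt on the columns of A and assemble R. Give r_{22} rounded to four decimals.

r_{22} = 3.3450

a_1 = (4, 4, -2, 1); ‖a_1‖ = 6.0828, so e_1 = (0.6576, 0.6576, -0.3288, 0.1644).
e_1·a_2 = 0.6576·0 + 0.6576·3 + (-0.3288)·(-3) + 0.1644·(-1) = 2.7948.
u_2 = a_2 − 2.7948·e_1 = (-1.8378, 1.1622, -2.0811, -1.4595).
r_{22} = ‖u_2‖ = 3.3450.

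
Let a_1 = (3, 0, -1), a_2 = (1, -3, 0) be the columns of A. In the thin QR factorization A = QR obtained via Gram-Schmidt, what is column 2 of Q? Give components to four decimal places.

a_1 = (3, 0, -1); ‖a_1‖ = 3.1623, so e_1 = (0.9487, 0.0000, -0.3162).
e_1·a_2 = 0.9487·1 + 0.0000·(-3) + (-0.3162)·0 = 0.9487.
u_2 = a_2 − 0.9487·e_1 = (0.1000, -3.0000, 0.3000).
‖u_2‖ = 3.0166, so e_2 = (0.0331, -0.9945, 0.0994).

e_2 = (0.0331, -0.9945, 0.0994)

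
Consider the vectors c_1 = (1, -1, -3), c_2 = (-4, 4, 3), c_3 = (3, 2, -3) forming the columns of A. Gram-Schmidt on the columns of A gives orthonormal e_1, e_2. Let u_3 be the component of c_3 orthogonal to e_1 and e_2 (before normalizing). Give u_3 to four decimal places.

u_3 = (2.5000, 2.5000, 0.0000)

c_1 = (1, -1, -3); ‖c_1‖ = 3.3166, so e_1 = (0.3015, -0.3015, -0.9045).
e_1·c_2 = 0.3015·(-4) + (-0.3015)·4 + (-0.9045)·3 = -5.1257.
u_2 = c_2 + 5.1257·e_1 = (-2.4545, 2.4545, -1.6364).
‖u_2‖ = 3.8376, so e_2 = (-0.6396, 0.6396, -0.4264).
e_1·c_3 = 0.3015·3 + (-0.3015)·2 + (-0.9045)·(-3) = 3.0151; e_2·c_3 = (-0.6396)·3 + 0.6396·2 + (-0.4264)·(-3) = 0.6396.
u_3 = c_3 − 3.0151·e_1 − 0.6396·e_2 = (2.5000, 2.5000, 0.0000).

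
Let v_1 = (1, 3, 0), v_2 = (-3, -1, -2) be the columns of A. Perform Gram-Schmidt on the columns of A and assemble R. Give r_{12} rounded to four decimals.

v_1 = (1, 3, 0); ‖v_1‖ = 3.1623, so q_1 = (0.3162, 0.9487, 0.0000).
r_{12} = q_1·v_2 = -1.8974.

r_{12} = -1.8974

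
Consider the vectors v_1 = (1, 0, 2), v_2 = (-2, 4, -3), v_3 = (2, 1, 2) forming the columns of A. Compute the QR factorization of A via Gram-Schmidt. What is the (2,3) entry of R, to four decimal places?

r_{23} = 0.8944

v_1 = (1, 0, 2); ‖v_1‖ = 2.2361, so q_1 = (0.4472, 0.0000, 0.8944).
q_1·v_2 = 0.4472·(-2) + 0.0000·4 + 0.8944·(-3) = -3.5777.
u_2 = v_2 + 3.5777·q_1 = (-0.4000, 4.0000, 0.2000).
‖u_2‖ = 4.0249, so q_2 = (-0.0994, 0.9938, 0.0497).
r_{23} = q_2·v_3 = 0.8944.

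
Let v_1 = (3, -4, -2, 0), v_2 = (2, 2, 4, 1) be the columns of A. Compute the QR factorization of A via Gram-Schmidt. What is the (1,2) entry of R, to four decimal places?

q_1 = v_1/‖v_1‖ = (3, -4, -2, 0)/5.3852 = (0.5571, -0.7428, -0.3714, 0.0000).
r_{12} = q_1·v_2 = -1.8570.

r_{12} = -1.8570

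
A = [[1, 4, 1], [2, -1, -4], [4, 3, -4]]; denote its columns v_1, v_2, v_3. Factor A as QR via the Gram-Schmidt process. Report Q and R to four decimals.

Q = [[0.2182, 0.8165, -0.5345], [0.4364, -0.5715, -0.6949], [0.8729, 0.0816, 0.4811]], R = [[4.5826, 3.0551, -5.0190], [0.0000, 4.0825, 2.7761], [0.0000, 0.0000, 0.3207]]

v_1 = (1, 2, 4); ‖v_1‖ = 4.5826, so e_1 = (0.2182, 0.4364, 0.8729).
e_1·v_2 = 0.2182·4 + 0.4364·(-1) + 0.8729·3 = 3.0551.
u_2 = v_2 − 3.0551·e_1 = (3.3333, -2.3333, 0.3333).
‖u_2‖ = 4.0825, so e_2 = (0.8165, -0.5715, 0.0816).
e_1·v_3 = 0.2182·1 + 0.4364·(-4) + 0.8729·(-4) = -5.0190; e_2·v_3 = 0.8165·1 + (-0.5715)·(-4) + 0.0816·(-4) = 2.7761.
u_3 = v_3 + 5.0190·e_1 − 2.7761·e_2 = (-0.1714, -0.2229, 0.1543).
‖u_3‖ = 0.3207, so e_3 = (-0.5345, -0.6949, 0.4811).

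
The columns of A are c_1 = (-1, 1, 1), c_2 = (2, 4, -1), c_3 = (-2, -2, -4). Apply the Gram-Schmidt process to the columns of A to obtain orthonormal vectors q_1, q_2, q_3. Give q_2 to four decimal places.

c_1 = (-1, 1, 1); ‖c_1‖ = 1.7321, so q_1 = (-0.5774, 0.5774, 0.5774).
q_1·c_2 = (-0.5774)·2 + 0.5774·4 + 0.5774·(-1) = 0.5774.
u_2 = c_2 − 0.5774·q_1 = (2.3333, 3.6667, -1.3333).
‖u_2‖ = 4.5461, so q_2 = (0.5133, 0.8066, -0.2933).

q_2 = (0.5133, 0.8066, -0.2933)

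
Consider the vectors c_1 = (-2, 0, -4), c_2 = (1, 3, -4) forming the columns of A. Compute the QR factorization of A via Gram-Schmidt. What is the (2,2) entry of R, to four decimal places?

r_{22} = 4.0249

e_1 = c_1/‖c_1‖ = (-2, 0, -4)/4.4721 = (-0.4472, 0.0000, -0.8944).
r_{12} = e_1·c_2 = 3.1305.
u_2 = c_2 − 3.1305·e_1 = (2.4000, 3.0000, -1.2000).
r_{22} = ‖u_2‖ = 4.0249.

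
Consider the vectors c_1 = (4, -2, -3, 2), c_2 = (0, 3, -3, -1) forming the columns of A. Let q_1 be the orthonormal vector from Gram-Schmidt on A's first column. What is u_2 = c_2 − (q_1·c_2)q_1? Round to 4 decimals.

q_1 = c_1/‖c_1‖ = (4, -2, -3, 2)/5.7446 = (0.6963, -0.3482, -0.5222, 0.3482).
r_{12} = q_1·c_2 = 0.1741.
u_2 = c_2 − 0.1741·q_1 = (-0.1212, 3.0606, -2.9091, -1.0606).

u_2 = (-0.1212, 3.0606, -2.9091, -1.0606)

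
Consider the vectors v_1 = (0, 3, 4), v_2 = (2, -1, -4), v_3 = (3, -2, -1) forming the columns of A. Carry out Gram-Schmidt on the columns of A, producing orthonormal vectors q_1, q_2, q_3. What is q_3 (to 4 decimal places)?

v_1 = (0, 3, 4); ‖v_1‖ = 5.0000, so q_1 = (0.0000, 0.6000, 0.8000).
q_1·v_2 = 0.0000·2 + 0.6000·(-1) + 0.8000·(-4) = -3.8000.
u_2 = v_2 + 3.8000·q_1 = (2.0000, 1.2800, -0.9600).
‖u_2‖ = 2.5612, so q_2 = (0.7809, 0.4998, -0.3748).
q_1·v_3 = 0.0000·3 + 0.6000·(-2) + 0.8000·(-1) = -2.0000; q_2·v_3 = 0.7809·3 + 0.4998·(-2) + (-0.3748)·(-1) = 1.7179.
u_3 = v_3 + 2.0000·q_1 − 1.7179·q_2 = (1.6585, -1.6585, 1.2439).
‖u_3‖ = 2.6550, so q_3 = (0.6247, -0.6247, 0.4685).

q_3 = (0.6247, -0.6247, 0.4685)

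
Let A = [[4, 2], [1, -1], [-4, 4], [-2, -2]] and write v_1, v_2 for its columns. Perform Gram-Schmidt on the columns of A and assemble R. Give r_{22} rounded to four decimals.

r_{22} = 4.9320

v_1 = (4, 1, -4, -2); ‖v_1‖ = 6.0828, so e_1 = (0.6576, 0.1644, -0.6576, -0.3288).
e_1·v_2 = 0.6576·2 + 0.1644·(-1) + (-0.6576)·4 + (-0.3288)·(-2) = -0.8220.
u_2 = v_2 + 0.8220·e_1 = (2.5405, -0.8649, 3.4595, -2.2703).
r_{22} = ‖u_2‖ = 4.9320.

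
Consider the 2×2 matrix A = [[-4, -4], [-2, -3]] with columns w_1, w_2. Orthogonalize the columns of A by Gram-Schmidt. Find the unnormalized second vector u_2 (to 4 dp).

u_2 = (0.4000, -0.8000)

w_1 = (-4, -2); ‖w_1‖ = 4.4721, so q_1 = (-0.8944, -0.4472).
q_1·w_2 = (-0.8944)·(-4) + (-0.4472)·(-3) = 4.9193.
u_2 = w_2 − 4.9193·q_1 = (0.4000, -0.8000).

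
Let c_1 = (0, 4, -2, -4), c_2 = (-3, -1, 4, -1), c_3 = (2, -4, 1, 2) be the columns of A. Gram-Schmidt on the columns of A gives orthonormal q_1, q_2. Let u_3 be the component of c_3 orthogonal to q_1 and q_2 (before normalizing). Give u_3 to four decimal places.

u_3 = (1.3128, -1.1366, 0.3700, -1.3216)

c_1 = (0, 4, -2, -4); ‖c_1‖ = 6.0000, so q_1 = (0.0000, 0.6667, -0.3333, -0.6667).
q_1·c_2 = 0.0000·(-3) + 0.6667·(-1) + (-0.3333)·4 + (-0.6667)·(-1) = -1.3333.
u_2 = c_2 + 1.3333·q_1 = (-3.0000, -0.1111, 3.5556, -1.8889).
‖u_2‖ = 5.0222, so q_2 = (-0.5974, -0.0221, 0.7080, -0.3761).
q_1·c_3 = 0.0000·2 + 0.6667·(-4) + (-0.3333)·1 + (-0.6667)·2 = -4.3333; q_2·c_3 = (-0.5974)·2 + (-0.0221)·(-4) + 0.7080·1 + (-0.3761)·2 = -1.1505.
u_3 = c_3 + 4.3333·q_1 + 1.1505·q_2 = (1.3128, -1.1366, 0.3700, -1.3216).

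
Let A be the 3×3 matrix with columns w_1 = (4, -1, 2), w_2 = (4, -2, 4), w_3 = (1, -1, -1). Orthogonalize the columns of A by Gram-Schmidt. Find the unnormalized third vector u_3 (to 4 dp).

u_3 = (0.0000, -1.2000, -0.6000)

w_1 = (4, -1, 2); ‖w_1‖ = 4.5826, so e_1 = (0.8729, -0.2182, 0.4364).
e_1·w_2 = 0.8729·4 + (-0.2182)·(-2) + 0.4364·4 = 5.6737.
u_2 = w_2 − 5.6737·e_1 = (-0.9524, -0.7619, 1.5238).
‖u_2‖ = 1.9518, so e_2 = (-0.4880, -0.3904, 0.7807).
e_1·w_3 = 0.8729·1 + (-0.2182)·(-1) + 0.4364·(-1) = 0.6547; e_2·w_3 = (-0.4880)·1 + (-0.3904)·(-1) + 0.7807·(-1) = -0.8783.
u_3 = w_3 − 0.6547·e_1 + 0.8783·e_2 = (0.0000, -1.2000, -0.6000).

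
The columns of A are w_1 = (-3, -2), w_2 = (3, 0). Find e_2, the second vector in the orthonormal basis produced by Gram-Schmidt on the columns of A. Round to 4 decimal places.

e_2 = (0.5547, -0.8321)

e_1 = w_1/‖w_1‖ = (-3, -2)/3.6056 = (-0.8321, -0.5547).
r_{12} = e_1·w_2 = -2.4962.
u_2 = w_2 + 2.4962·e_1 = (0.9231, -1.3846).
‖u_2‖ = 1.6641, so e_2 = (0.5547, -0.8321).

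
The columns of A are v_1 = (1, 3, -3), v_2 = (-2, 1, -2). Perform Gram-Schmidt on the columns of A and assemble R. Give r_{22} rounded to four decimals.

r_{22} = 2.5340

v_1 = (1, 3, -3); ‖v_1‖ = 4.3589, so e_1 = (0.2294, 0.6882, -0.6882).
e_1·v_2 = 0.2294·(-2) + 0.6882·1 + (-0.6882)·(-2) = 1.6059.
u_2 = v_2 − 1.6059·e_1 = (-2.3684, -0.1053, -0.8947).
r_{22} = ‖u_2‖ = 2.5340.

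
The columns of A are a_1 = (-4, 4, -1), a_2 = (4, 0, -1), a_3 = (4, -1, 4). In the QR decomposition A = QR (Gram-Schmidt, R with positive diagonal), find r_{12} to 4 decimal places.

q_1 = a_1/‖a_1‖ = (-4, 4, -1)/5.7446 = (-0.6963, 0.6963, -0.1741).
r_{12} = q_1·a_2 = -2.6112.

r_{12} = -2.6112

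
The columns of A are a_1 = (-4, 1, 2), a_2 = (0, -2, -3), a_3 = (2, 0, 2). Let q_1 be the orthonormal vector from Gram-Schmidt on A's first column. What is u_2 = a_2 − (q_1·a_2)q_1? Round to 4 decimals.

a_1 = (-4, 1, 2); ‖a_1‖ = 4.5826, so q_1 = (-0.8729, 0.2182, 0.4364).
q_1·a_2 = (-0.8729)·0 + 0.2182·(-2) + 0.4364·(-3) = -1.7457.
u_2 = a_2 + 1.7457·q_1 = (-1.5238, -1.6190, -2.2381).

u_2 = (-1.5238, -1.6190, -2.2381)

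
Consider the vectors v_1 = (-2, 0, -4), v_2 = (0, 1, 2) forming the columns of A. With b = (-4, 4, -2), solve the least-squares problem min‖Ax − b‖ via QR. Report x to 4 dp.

v_1 = (-2, 0, -4); ‖v_1‖ = 4.4721, so e_1 = (-0.4472, 0.0000, -0.8944).
e_1·v_2 = (-0.4472)·0 + 0.0000·1 + (-0.8944)·2 = -1.7889.
u_2 = v_2 + 1.7889·e_1 = (-0.8000, 1.0000, 0.4000).
‖u_2‖ = 1.3416, so e_2 = (-0.5963, 0.7454, 0.2981).
Qᵀb = (3.5777, 4.7703).
Back-substitute: x_2 = 4.7703/1.3416 = 3.5556.
x_1 = (3.5777 + 1.7889·3.5556)/4.4721 = 2.2222.

x = (2.2222, 3.5556)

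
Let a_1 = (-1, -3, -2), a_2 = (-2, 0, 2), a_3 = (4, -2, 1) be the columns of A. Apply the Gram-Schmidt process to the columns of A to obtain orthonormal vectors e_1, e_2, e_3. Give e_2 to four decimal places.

e_2 = (-0.7715, -0.1543, 0.6172)

a_1 = (-1, -3, -2); ‖a_1‖ = 3.7417, so e_1 = (-0.2673, -0.8018, -0.5345).
e_1·a_2 = (-0.2673)·(-2) + (-0.8018)·0 + (-0.5345)·2 = -0.5345.
u_2 = a_2 + 0.5345·e_1 = (-2.1429, -0.4286, 1.7143).
‖u_2‖ = 2.7775, so e_2 = (-0.7715, -0.1543, 0.6172).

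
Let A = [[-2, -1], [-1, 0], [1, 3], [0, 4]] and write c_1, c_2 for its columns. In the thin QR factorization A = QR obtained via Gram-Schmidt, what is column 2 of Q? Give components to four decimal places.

q_2 = (0.1427, 0.1783, 0.4637, 0.8561)

q_1 = c_1/‖c_1‖ = (-2, -1, 1, 0)/2.4495 = (-0.8165, -0.4082, 0.4082, 0.0000).
r_{12} = q_1·c_2 = 2.0412.
u_2 = c_2 − 2.0412·q_1 = (0.6667, 0.8333, 2.1667, 4.0000).
‖u_2‖ = 4.6726, so q_2 = (0.1427, 0.1783, 0.4637, 0.8561).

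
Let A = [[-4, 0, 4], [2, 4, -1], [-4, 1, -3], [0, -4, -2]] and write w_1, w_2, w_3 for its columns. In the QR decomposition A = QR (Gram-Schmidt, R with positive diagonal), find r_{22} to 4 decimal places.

w_1 = (-4, 2, -4, 0); ‖w_1‖ = 6.0000, so q_1 = (-0.6667, 0.3333, -0.6667, 0.0000).
q_1·w_2 = (-0.6667)·0 + 0.3333·4 + (-0.6667)·1 + 0.0000·(-4) = 0.6667.
u_2 = w_2 − 0.6667·q_1 = (0.4444, 3.7778, 1.4444, -4.0000).
r_{22} = ‖u_2‖ = 5.7057.

r_{22} = 5.7057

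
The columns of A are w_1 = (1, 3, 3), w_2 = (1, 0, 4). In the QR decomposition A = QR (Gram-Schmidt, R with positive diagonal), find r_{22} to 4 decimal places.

r_{22} = 2.8470

w_1 = (1, 3, 3); ‖w_1‖ = 4.3589, so e_1 = (0.2294, 0.6882, 0.6882).
e_1·w_2 = 0.2294·1 + 0.6882·0 + 0.6882·4 = 2.9824.
u_2 = w_2 − 2.9824·e_1 = (0.3158, -2.0526, 1.9474).
r_{22} = ‖u_2‖ = 2.8470.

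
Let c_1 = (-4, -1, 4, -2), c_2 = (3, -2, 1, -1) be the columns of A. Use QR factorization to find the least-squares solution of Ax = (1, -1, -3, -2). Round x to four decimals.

c_1 = (-4, -1, 4, -2); ‖c_1‖ = 6.0828, so q_1 = (-0.6576, -0.1644, 0.6576, -0.3288).
q_1·c_2 = (-0.6576)·3 + (-0.1644)·(-2) + 0.6576·1 + (-0.3288)·(-1) = -0.6576.
u_2 = c_2 + 0.6576·q_1 = (2.5676, -2.1081, 1.4324, -1.2162).
‖u_2‖ = 3.8167, so q_2 = (0.6727, -0.5523, 0.3753, -0.3187).
Qᵀb = (-1.8084, 0.7364).
Back-substitute: x_2 = 0.7364/3.8167 = 0.1929.
x_1 = (-1.8084 + 0.6576·0.1929)/6.0828 = -0.2764.

x = (-0.2764, 0.1929)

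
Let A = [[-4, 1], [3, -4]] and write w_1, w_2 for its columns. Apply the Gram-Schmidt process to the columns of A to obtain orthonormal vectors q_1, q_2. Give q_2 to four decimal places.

q_1 = w_1/‖w_1‖ = (-4, 3)/5.0000 = (-0.8000, 0.6000).
r_{12} = q_1·w_2 = -3.2000.
u_2 = w_2 + 3.2000·q_1 = (-1.5600, -2.0800).
‖u_2‖ = 2.6000, so q_2 = (-0.6000, -0.8000).

q_2 = (-0.6000, -0.8000)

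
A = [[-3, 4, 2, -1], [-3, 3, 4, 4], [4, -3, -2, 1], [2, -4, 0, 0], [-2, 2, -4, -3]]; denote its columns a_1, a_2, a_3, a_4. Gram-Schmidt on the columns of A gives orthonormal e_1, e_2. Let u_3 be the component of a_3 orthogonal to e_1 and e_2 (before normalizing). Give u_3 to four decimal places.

a_1 = (-3, -3, 4, 2, -2); ‖a_1‖ = 6.4807, so e_1 = (-0.4629, -0.4629, 0.6172, 0.3086, -0.3086).
e_1·a_2 = (-0.4629)·4 + (-0.4629)·3 + 0.6172·(-3) + 0.3086·(-4) + (-0.3086)·2 = -6.9437.
u_2 = a_2 + 6.9437·e_1 = (0.7857, -0.2143, 1.2857, -1.8571, -0.1429).
‖u_2‖ = 2.4054, so e_2 = (0.3267, -0.0891, 0.5345, -0.7721, -0.0594).
e_1·a_3 = (-0.4629)·2 + (-0.4629)·4 + 0.6172·(-2) + 0.3086·0 + (-0.3086)·(-4) = -2.7775; e_2·a_3 = 0.3267·2 + (-0.0891)·4 + 0.5345·(-2) + (-0.7721)·0 + (-0.0594)·(-4) = -0.5345.
u_3 = a_3 + 2.7775·e_1 + 0.5345·e_2 = (0.8889, 2.6667, 0.0000, 0.4444, -4.8889).

u_3 = (0.8889, 2.6667, 0.0000, 0.4444, -4.8889)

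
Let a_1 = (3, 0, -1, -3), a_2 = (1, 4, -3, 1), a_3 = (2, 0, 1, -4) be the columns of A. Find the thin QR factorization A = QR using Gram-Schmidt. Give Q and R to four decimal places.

a_1 = (3, 0, -1, -3); ‖a_1‖ = 4.3589, so q_1 = (0.6882, 0.0000, -0.2294, -0.6882).
q_1·a_2 = 0.6882·1 + 0.0000·4 + (-0.2294)·(-3) + (-0.6882)·1 = 0.6882.
u_2 = a_2 − 0.6882·q_1 = (0.5263, 4.0000, -2.8421, 1.4737).
‖u_2‖ = 5.1504, so q_2 = (0.1022, 0.7766, -0.5518, 0.2861).
q_1·a_3 = 0.6882·2 + 0.0000·0 + (-0.2294)·1 + (-0.6882)·(-4) = 3.9001; q_2·a_3 = 0.1022·2 + 0.7766·0 + (-0.5518)·1 + 0.2861·(-4) = -1.4920.
u_3 = a_3 − 3.9001·q_1 + 1.4920·q_2 = (-0.5317, 1.1587, 1.0714, -0.8889).
‖u_3‖ = 1.8877, so q_3 = (-0.2817, 0.6138, 0.5676, -0.4709).

Q = [[0.6882, 0.1022, -0.2817], [0.0000, 0.7766, 0.6138], [-0.2294, -0.5518, 0.5676], [-0.6882, 0.2861, -0.4709]], R = [[4.3589, 0.6882, 3.9001], [0.0000, 5.1504, -1.4920], [0.0000, 0.0000, 1.8877]]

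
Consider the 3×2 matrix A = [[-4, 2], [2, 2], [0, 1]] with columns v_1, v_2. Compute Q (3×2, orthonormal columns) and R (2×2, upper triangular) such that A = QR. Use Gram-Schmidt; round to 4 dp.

q_1 = v_1/‖v_1‖ = (-4, 2, 0)/4.4721 = (-0.8944, 0.4472, 0.0000).
r_{12} = q_1·v_2 = -0.8944.
u_2 = v_2 + 0.8944·q_1 = (1.2000, 2.4000, 1.0000).
‖u_2‖ = 2.8636, so q_2 = (0.4191, 0.8381, 0.3492).

Q = [[-0.8944, 0.4191], [0.4472, 0.8381], [0.0000, 0.3492]], R = [[4.4721, -0.8944], [0.0000, 2.8636]]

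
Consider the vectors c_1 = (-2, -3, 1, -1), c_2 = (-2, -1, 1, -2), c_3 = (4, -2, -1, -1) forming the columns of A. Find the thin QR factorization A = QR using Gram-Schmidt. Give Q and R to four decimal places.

c_1 = (-2, -3, 1, -1); ‖c_1‖ = 3.8730, so e_1 = (-0.5164, -0.7746, 0.2582, -0.2582).
e_1·c_2 = (-0.5164)·(-2) + (-0.7746)·(-1) + 0.2582·1 + (-0.2582)·(-2) = 2.5820.
u_2 = c_2 − 2.5820·e_1 = (-0.6667, 1.0000, 0.3333, -1.3333).
‖u_2‖ = 1.8257, so e_2 = (-0.3651, 0.5477, 0.1826, -0.7303).
e_1·c_3 = (-0.5164)·4 + (-0.7746)·(-2) + 0.2582·(-1) + (-0.2582)·(-1) = -0.5164; e_2·c_3 = (-0.3651)·4 + 0.5477·(-2) + 0.1826·(-1) + (-0.7303)·(-1) = -2.0083.
u_3 = c_3 + 0.5164·e_1 + 2.0083·e_2 = (3.0000, -1.3000, -0.5000, -2.6000).
‖u_3‖ = 4.2071, so e_3 = (0.7131, -0.3090, -0.1188, -0.6180).

Q = [[-0.5164, -0.3651, 0.7131], [-0.7746, 0.5477, -0.3090], [0.2582, 0.1826, -0.1188], [-0.2582, -0.7303, -0.6180]], R = [[3.8730, 2.5820, -0.5164], [0.0000, 1.8257, -2.0083], [0.0000, 0.0000, 4.2071]]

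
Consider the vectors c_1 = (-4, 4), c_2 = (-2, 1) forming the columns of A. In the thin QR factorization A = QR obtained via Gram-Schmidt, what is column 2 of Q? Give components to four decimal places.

q_1 = c_1/‖c_1‖ = (-4, 4)/5.6569 = (-0.7071, 0.7071).
r_{12} = q_1·c_2 = 2.1213.
u_2 = c_2 − 2.1213·q_1 = (-0.5000, -0.5000).
‖u_2‖ = 0.7071, so q_2 = (-0.7071, -0.7071).

q_2 = (-0.7071, -0.7071)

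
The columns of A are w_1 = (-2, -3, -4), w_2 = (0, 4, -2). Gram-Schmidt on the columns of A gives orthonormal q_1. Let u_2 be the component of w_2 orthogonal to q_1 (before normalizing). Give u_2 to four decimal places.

q_1 = w_1/‖w_1‖ = (-2, -3, -4)/5.3852 = (-0.3714, -0.5571, -0.7428).
r_{12} = q_1·w_2 = -0.7428.
u_2 = w_2 + 0.7428·q_1 = (-0.2759, 3.5862, -2.5517).

u_2 = (-0.2759, 3.5862, -2.5517)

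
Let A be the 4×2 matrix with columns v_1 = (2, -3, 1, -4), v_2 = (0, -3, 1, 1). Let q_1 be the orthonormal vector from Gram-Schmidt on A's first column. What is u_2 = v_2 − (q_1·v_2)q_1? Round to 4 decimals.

u_2 = (-0.4000, -2.4000, 0.8000, 1.8000)

v_1 = (2, -3, 1, -4); ‖v_1‖ = 5.4772, so q_1 = (0.3651, -0.5477, 0.1826, -0.7303).
q_1·v_2 = 0.3651·0 + (-0.5477)·(-3) + 0.1826·1 + (-0.7303)·1 = 1.0954.
u_2 = v_2 − 1.0954·q_1 = (-0.4000, -2.4000, 0.8000, 1.8000).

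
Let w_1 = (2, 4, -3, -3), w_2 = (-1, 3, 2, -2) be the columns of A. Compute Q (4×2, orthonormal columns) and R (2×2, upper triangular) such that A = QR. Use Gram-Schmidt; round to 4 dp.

Q = [[0.3244, -0.3893], [0.6489, 0.4967], [-0.4867, 0.7116], [-0.4867, -0.3088]], R = [[6.1644, 1.6222], [0.0000, 3.9203]]

w_1 = (2, 4, -3, -3); ‖w_1‖ = 6.1644, so q_1 = (0.3244, 0.6489, -0.4867, -0.4867).
q_1·w_2 = 0.3244·(-1) + 0.6489·3 + (-0.4867)·2 + (-0.4867)·(-2) = 1.6222.
u_2 = w_2 − 1.6222·q_1 = (-1.5263, 1.9474, 2.7895, -1.2105).
‖u_2‖ = 3.9203, so q_2 = (-0.3893, 0.4967, 0.7116, -0.3088).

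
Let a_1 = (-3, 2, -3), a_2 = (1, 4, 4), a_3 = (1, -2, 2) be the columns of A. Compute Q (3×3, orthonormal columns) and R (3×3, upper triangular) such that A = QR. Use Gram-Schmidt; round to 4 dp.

e_1 = a_1/‖a_1‖ = (-3, 2, -3)/4.6904 = (-0.6396, 0.4264, -0.6396).
r_{12} = e_1·a_2 = -1.4924.
u_2 = a_2 + 1.4924·e_1 = (0.0455, 4.6364, 3.0455).
‖u_2‖ = 5.5473, so e_2 = (0.0082, 0.8358, 0.5490).
r_{13} = e_1·a_3 = -2.7716; r_{23} = e_2·a_3 = -0.5654.
u_3 = a_3 + 2.7716·e_1 + 0.5654·e_2 = (-0.7681, -0.3456, 0.5377).
‖u_3‖ = 0.9993, so e_3 = (-0.7687, -0.3459, 0.5381).

Q = [[-0.6396, 0.0082, -0.7687], [0.4264, 0.8358, -0.3459], [-0.6396, 0.5490, 0.5381]], R = [[4.6904, -1.4924, -2.7716], [0.0000, 5.5473, -0.5654], [0.0000, 0.0000, 0.9993]]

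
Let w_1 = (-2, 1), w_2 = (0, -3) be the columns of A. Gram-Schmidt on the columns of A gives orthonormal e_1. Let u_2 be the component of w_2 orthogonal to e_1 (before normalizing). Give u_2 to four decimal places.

w_1 = (-2, 1); ‖w_1‖ = 2.2361, so e_1 = (-0.8944, 0.4472).
e_1·w_2 = (-0.8944)·0 + 0.4472·(-3) = -1.3416.
u_2 = w_2 + 1.3416·e_1 = (-1.2000, -2.4000).

u_2 = (-1.2000, -2.4000)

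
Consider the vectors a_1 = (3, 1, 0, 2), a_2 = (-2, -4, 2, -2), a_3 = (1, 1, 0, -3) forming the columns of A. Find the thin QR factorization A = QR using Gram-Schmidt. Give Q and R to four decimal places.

Q = [[0.8018, 0.2673, 0.4866], [0.2673, -0.8018, 0.2212], [0.0000, 0.5345, 0.0885], [0.5345, 0.0000, -0.8405]], R = [[3.7417, -3.7417, -0.5345], [0.0000, 3.7417, -0.5345], [0.0000, 0.0000, 3.2293]]

e_1 = a_1/‖a_1‖ = (3, 1, 0, 2)/3.7417 = (0.8018, 0.2673, 0.0000, 0.5345).
r_{12} = e_1·a_2 = -3.7417.
u_2 = a_2 + 3.7417·e_1 = (1.0000, -3.0000, 2.0000, 0.0000).
‖u_2‖ = 3.7417, so e_2 = (0.2673, -0.8018, 0.5345, 0.0000).
r_{13} = e_1·a_3 = -0.5345; r_{23} = e_2·a_3 = -0.5345.
u_3 = a_3 + 0.5345·e_1 + 0.5345·e_2 = (1.5714, 0.7143, 0.2857, -2.7143).
‖u_3‖ = 3.2293, so e_3 = (0.4866, 0.2212, 0.0885, -0.8405).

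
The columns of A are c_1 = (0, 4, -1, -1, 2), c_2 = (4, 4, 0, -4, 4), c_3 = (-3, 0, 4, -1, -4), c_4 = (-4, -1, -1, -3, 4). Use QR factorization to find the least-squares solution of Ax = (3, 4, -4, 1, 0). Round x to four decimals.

x = (1.1088, -0.2384, -0.5331, -0.5728)

c_1 = (0, 4, -1, -1, 2); ‖c_1‖ = 4.6904, so q_1 = (0.0000, 0.8528, -0.2132, -0.2132, 0.4264).
q_1·c_2 = 0.0000·4 + 0.8528·4 + (-0.2132)·0 + (-0.2132)·(-4) + 0.4264·4 = 5.9696.
u_2 = c_2 − 5.9696·q_1 = (4.0000, -1.0909, 1.2727, -2.7273, 1.4545).
‖u_2‖ = 5.3258, so q_2 = (0.7511, -0.2048, 0.2390, -0.5121, 0.2731).
q_1·c_3 = 0.0000·(-3) + 0.8528·0 + (-0.2132)·4 + (-0.2132)·(-1) + 0.4264·(-4) = -2.3452; q_2·c_3 = 0.7511·(-3) + (-0.2048)·0 + 0.2390·4 + (-0.5121)·(-1) + 0.2731·(-4) = -1.8777.
u_3 = c_3 + 2.3452·q_1 + 1.8777·q_2 = (-1.5897, 1.6154, 3.9487, -2.4615, -2.4872).
‖u_3‖ = 5.7423, so q_3 = (-0.2768, 0.2813, 0.6877, -0.4287, -0.4331).
q_1·c_4 = 0.0000·(-4) + 0.8528·(-1) + (-0.2132)·(-1) + (-0.2132)·(-3) + 0.4264·4 = 1.7056; q_2·c_4 = 0.7511·(-4) + (-0.2048)·(-1) + 0.2390·(-1) + (-0.5121)·(-3) + 0.2731·4 = -0.4097; q_3·c_4 = (-0.2768)·(-4) + 0.2813·(-1) + 0.6877·(-1) + (-0.4287)·(-3) + (-0.4331)·4 = -0.3081.
u_4 = c_4 − 1.7056·q_1 + 0.4097·q_2 + 0.3081·q_3 = (-3.7776, -2.4518, -0.3266, -2.9782, 3.2512).
‖u_4‖ = 6.3110, so q_4 = (-0.5986, -0.3885, -0.0518, -0.4719, 0.5152).
Qᵀb = (4.0508, -0.0341, -2.8846, -3.6146).
Back-substitute: x_4 = -3.6146/6.3110 = -0.5728.
x_3 = (-2.8846 + 0.3081·(-0.5728))/5.7423 = -0.5331.
x_2 = (-0.0341 + 1.8777·(-0.5331) + 0.4097·(-0.5728))/5.3258 = -0.2384.
x_1 = (4.0508 − 5.9696·(-0.2384) + 2.3452·(-0.5331) − 1.7056·(-0.5728))/4.6904 = 1.1088.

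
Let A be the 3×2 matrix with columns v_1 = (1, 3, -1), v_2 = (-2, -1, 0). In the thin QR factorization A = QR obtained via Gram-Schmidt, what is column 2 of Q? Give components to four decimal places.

v_1 = (1, 3, -1); ‖v_1‖ = 3.3166, so q_1 = (0.3015, 0.9045, -0.3015).
q_1·v_2 = 0.3015·(-2) + 0.9045·(-1) + (-0.3015)·0 = -1.5076.
u_2 = v_2 + 1.5076·q_1 = (-1.5455, 0.3636, -0.4545).
‖u_2‖ = 1.6514, so q_2 = (-0.9358, 0.2202, -0.2752).

q_2 = (-0.9358, 0.2202, -0.2752)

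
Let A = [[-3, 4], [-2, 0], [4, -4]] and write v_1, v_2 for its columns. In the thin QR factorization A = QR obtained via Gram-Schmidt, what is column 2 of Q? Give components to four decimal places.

v_1 = (-3, -2, 4); ‖v_1‖ = 5.3852, so q_1 = (-0.5571, -0.3714, 0.7428).
q_1·v_2 = (-0.5571)·4 + (-0.3714)·0 + 0.7428·(-4) = -5.1995.
u_2 = v_2 + 5.1995·q_1 = (1.1034, -1.9310, -0.1379).
‖u_2‖ = 2.2283, so q_2 = (0.4952, -0.8666, -0.0619).

q_2 = (0.4952, -0.8666, -0.0619)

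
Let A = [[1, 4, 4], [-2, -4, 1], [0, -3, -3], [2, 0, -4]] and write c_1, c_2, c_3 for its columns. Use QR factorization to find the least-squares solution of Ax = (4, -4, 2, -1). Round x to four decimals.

x = (1.4373, -0.0183, 0.4526)

c_1 = (1, -2, 0, 2); ‖c_1‖ = 3.0000, so q_1 = (0.3333, -0.6667, 0.0000, 0.6667).
q_1·c_2 = 0.3333·4 + (-0.6667)·(-4) + 0.0000·(-3) + 0.6667·0 = 4.0000.
u_2 = c_2 − 4.0000·q_1 = (2.6667, -1.3333, -3.0000, -2.6667).
‖u_2‖ = 5.0000, so q_2 = (0.5333, -0.2667, -0.6000, -0.5333).
q_1·c_3 = 0.3333·4 + (-0.6667)·1 + 0.0000·(-3) + 0.6667·(-4) = -2.0000; q_2·c_3 = 0.5333·4 + (-0.2667)·1 + (-0.6000)·(-3) + (-0.5333)·(-4) = 5.8000.
u_3 = c_3 + 2.0000·q_1 − 5.8000·q_2 = (1.5733, 1.2133, 0.4800, 0.4267).
‖u_3‖ = 2.0881, so q_3 = (0.7535, 0.5811, 0.2299, 0.2043).
Qᵀb = (3.3333, 2.5333, 0.9451).
Back-substitute: x_3 = 0.9451/2.0881 = 0.4526.
x_2 = (2.5333 − 5.8000·0.4526)/5.0000 = -0.0183.
x_1 = (3.3333 − 4.0000·(-0.0183) + 2.0000·0.4526)/3.0000 = 1.4373.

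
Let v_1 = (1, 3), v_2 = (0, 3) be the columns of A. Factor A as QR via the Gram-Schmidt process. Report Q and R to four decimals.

v_1 = (1, 3); ‖v_1‖ = 3.1623, so e_1 = (0.3162, 0.9487).
e_1·v_2 = 0.3162·0 + 0.9487·3 = 2.8460.
u_2 = v_2 − 2.8460·e_1 = (-0.9000, 0.3000).
‖u_2‖ = 0.9487, so e_2 = (-0.9487, 0.3162).

Q = [[0.3162, -0.9487], [0.9487, 0.3162]], R = [[3.1623, 2.8460], [0.0000, 0.9487]]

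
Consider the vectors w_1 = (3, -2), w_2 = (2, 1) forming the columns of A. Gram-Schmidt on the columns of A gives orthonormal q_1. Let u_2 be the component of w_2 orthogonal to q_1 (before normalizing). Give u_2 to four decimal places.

u_2 = (1.0769, 1.6154)

w_1 = (3, -2); ‖w_1‖ = 3.6056, so q_1 = (0.8321, -0.5547).
q_1·w_2 = 0.8321·2 + (-0.5547)·1 = 1.1094.
u_2 = w_2 − 1.1094·q_1 = (1.0769, 1.6154).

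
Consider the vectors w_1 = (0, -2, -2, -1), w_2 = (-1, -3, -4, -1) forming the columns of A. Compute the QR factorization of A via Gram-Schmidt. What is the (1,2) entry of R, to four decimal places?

r_{12} = 5.0000

w_1 = (0, -2, -2, -1); ‖w_1‖ = 3.0000, so e_1 = (0.0000, -0.6667, -0.6667, -0.3333).
r_{12} = e_1·w_2 = 5.0000.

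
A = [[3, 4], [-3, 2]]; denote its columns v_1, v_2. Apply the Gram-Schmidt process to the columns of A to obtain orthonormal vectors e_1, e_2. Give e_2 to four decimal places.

e_2 = (0.7071, 0.7071)

e_1 = v_1/‖v_1‖ = (3, -3)/4.2426 = (0.7071, -0.7071).
r_{12} = e_1·v_2 = 1.4142.
u_2 = v_2 − 1.4142·e_1 = (3.0000, 3.0000).
‖u_2‖ = 4.2426, so e_2 = (0.7071, 0.7071).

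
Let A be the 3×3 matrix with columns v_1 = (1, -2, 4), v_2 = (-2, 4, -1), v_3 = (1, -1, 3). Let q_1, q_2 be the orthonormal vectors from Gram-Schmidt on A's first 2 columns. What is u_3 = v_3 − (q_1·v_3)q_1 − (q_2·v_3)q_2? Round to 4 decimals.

v_1 = (1, -2, 4); ‖v_1‖ = 4.5826, so q_1 = (0.2182, -0.4364, 0.8729).
q_1·v_2 = 0.2182·(-2) + (-0.4364)·4 + 0.8729·(-1) = -3.0551.
u_2 = v_2 + 3.0551·q_1 = (-1.3333, 2.6667, 1.6667).
‖u_2‖ = 3.4157, so q_2 = (-0.3904, 0.7807, 0.4880).
q_1·v_3 = 0.2182·1 + (-0.4364)·(-1) + 0.8729·3 = 3.2733; q_2·v_3 = (-0.3904)·1 + 0.7807·(-1) + 0.4880·3 = 0.2928.
u_3 = v_3 − 3.2733·q_1 − 0.2928·q_2 = (0.4000, 0.2000, 0.0000).

u_3 = (0.4000, 0.2000, 0.0000)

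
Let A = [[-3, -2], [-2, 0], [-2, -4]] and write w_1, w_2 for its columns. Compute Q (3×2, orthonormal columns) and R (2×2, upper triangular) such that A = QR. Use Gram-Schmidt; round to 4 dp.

Q = [[-0.7276, 0.1617], [-0.4851, 0.5659], [-0.4851, -0.8085]], R = [[4.1231, 3.3955], [0.0000, 2.9104]]

w_1 = (-3, -2, -2); ‖w_1‖ = 4.1231, so e_1 = (-0.7276, -0.4851, -0.4851).
e_1·w_2 = (-0.7276)·(-2) + (-0.4851)·0 + (-0.4851)·(-4) = 3.3955.
u_2 = w_2 − 3.3955·e_1 = (0.4706, 1.6471, -2.3529).
‖u_2‖ = 2.9104, so e_2 = (0.1617, 0.5659, -0.8085).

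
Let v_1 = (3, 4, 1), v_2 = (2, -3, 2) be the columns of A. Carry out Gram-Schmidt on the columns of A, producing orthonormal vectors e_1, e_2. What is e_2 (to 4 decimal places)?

e_2 = (0.6081, -0.5891, 0.5321)

e_1 = v_1/‖v_1‖ = (3, 4, 1)/5.0990 = (0.5883, 0.7845, 0.1961).
r_{12} = e_1·v_2 = -0.7845.
u_2 = v_2 + 0.7845·e_1 = (2.4615, -2.3846, 2.1538).
‖u_2‖ = 4.0478, so e_2 = (0.6081, -0.5891, 0.5321).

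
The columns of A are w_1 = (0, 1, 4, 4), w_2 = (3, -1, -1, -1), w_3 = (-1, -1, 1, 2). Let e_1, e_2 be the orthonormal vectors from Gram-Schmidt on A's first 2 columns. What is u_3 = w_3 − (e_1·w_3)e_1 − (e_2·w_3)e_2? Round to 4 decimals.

w_1 = (0, 1, 4, 4); ‖w_1‖ = 5.7446, so e_1 = (0.0000, 0.1741, 0.6963, 0.6963).
e_1·w_2 = 0.0000·3 + 0.1741·(-1) + 0.6963·(-1) + 0.6963·(-1) = -1.5667.
u_2 = w_2 + 1.5667·e_1 = (3.0000, -0.7273, 0.0909, 0.0909).
‖u_2‖ = 3.0896, so e_2 = (0.9710, -0.2354, 0.0294, 0.0294).
e_1·w_3 = 0.0000·(-1) + 0.1741·(-1) + 0.6963·1 + 0.6963·2 = 1.9149; e_2·w_3 = 0.9710·(-1) + (-0.2354)·(-1) + 0.0294·1 + 0.0294·2 = -0.6473.
u_3 = w_3 − 1.9149·e_1 + 0.6473·e_2 = (-0.3714, -1.4857, -0.3143, 0.6857).

u_3 = (-0.3714, -1.4857, -0.3143, 0.6857)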